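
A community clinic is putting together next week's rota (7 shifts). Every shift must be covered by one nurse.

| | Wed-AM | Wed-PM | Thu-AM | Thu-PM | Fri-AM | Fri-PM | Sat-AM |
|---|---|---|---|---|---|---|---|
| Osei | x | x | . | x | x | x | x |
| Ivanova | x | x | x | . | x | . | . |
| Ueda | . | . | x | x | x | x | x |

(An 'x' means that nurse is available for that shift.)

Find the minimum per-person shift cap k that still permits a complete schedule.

With 3 nurses and 7 worker-slots to fill, someone must work at least ⌈7/3⌉ = 3 shifts, so k ≥ 3.
k = 3 works: Wed-AM→Osei, Wed-PM→Osei, Thu-AM→Ivanova, Thu-PM→Osei, Fri-AM→Ivanova, Fri-PM→Ueda, Sat-AM→Ueda.
Loads: Osei 3, Ivanova 2, Ueda 2 — all ≤ 3.

3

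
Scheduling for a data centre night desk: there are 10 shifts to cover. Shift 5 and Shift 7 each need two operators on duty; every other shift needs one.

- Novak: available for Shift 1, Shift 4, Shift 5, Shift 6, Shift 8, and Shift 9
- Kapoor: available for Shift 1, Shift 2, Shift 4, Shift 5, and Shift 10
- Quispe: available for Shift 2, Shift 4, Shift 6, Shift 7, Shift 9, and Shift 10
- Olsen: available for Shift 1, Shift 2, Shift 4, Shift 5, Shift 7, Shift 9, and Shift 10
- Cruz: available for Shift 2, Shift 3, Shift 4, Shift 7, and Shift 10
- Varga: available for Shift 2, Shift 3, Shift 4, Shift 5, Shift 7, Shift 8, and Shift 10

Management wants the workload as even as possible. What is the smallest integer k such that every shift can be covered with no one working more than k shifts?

With 6 operators and 12 worker-slots to fill, someone must work at least ⌈12/6⌉ = 2 shifts, so k ≥ 2.
k = 2 works: Shift 1→Kapoor, Shift 2→Kapoor, Shift 3→Cruz, Shift 4→Olsen, Shift 5→Olsen+Varga, Shift 6→Novak, Shift 7→Cruz+Varga, Shift 8→Novak, Shift 9→Quispe, Shift 10→Quispe.
Loads: Novak 2, Kapoor 2, Quispe 2, Olsen 2, Cruz 2, Varga 2 — all ≤ 2.

2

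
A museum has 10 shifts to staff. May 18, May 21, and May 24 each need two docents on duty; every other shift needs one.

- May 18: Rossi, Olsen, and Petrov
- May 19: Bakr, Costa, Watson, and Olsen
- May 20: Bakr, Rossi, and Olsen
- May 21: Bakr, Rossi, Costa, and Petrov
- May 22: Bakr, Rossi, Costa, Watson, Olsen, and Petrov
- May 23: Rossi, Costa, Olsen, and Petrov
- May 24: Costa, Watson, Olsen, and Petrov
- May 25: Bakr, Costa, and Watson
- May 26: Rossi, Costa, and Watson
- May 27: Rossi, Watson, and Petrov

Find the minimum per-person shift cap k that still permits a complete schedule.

3

With 6 docents and 13 worker-slots to fill, someone must work at least ⌈13/6⌉ = 3 shifts, so k ≥ 3.
k = 3 works: May 18→Rossi+Olsen, May 19→Bakr, May 20→Bakr, May 21→Costa+Petrov, May 22→Costa, May 23→Costa, May 24→Watson+Olsen, May 25→Bakr, May 26→Rossi, May 27→Rossi.
Loads: Bakr 3, Rossi 3, Costa 3, Watson 1, Olsen 2, Petrov 1 — all ≤ 3.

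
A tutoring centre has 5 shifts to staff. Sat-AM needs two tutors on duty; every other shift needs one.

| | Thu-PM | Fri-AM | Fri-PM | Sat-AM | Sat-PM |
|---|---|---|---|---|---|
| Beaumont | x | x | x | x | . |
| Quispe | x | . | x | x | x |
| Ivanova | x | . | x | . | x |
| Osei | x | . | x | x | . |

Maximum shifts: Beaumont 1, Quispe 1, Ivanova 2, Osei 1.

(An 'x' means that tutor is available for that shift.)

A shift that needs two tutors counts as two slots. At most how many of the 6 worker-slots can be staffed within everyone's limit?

5

Total capacity across all tutors is 1+1+2+1 = 5, and 6 slots are needed, so at most 5 can be filled.
An assignment achieving 5: Thu-PM→Ivanova, Fri-AM→Beaumont, Fri-PM→Ivanova, Sat-AM→Osei, Sat-PM→Quispe.
Loads: Beaumont 1/1, Quispe 1/1, Ivanova 2/2, Osei 1/1.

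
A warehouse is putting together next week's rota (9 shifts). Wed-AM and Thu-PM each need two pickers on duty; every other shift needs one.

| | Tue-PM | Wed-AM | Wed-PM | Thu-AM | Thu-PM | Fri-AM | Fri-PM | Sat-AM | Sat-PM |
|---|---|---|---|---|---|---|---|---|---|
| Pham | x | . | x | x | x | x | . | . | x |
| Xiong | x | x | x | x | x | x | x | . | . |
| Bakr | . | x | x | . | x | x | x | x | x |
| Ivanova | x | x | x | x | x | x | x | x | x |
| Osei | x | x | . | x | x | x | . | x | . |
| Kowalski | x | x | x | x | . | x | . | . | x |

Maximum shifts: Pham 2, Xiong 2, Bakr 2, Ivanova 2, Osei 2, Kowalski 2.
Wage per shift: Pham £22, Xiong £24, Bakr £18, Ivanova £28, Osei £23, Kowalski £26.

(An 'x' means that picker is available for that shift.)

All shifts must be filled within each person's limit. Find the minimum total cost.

Picking the cheapest available picker for each shift independently would cost £215, but that ignores the shift limits.
An optimal schedule: Tue-PM→Pham, Wed-AM→Osei+Kowalski, Wed-PM→Xiong, Thu-AM→Osei, Thu-PM→Xiong+Ivanova, Fri-AM→Kowalski, Fri-PM→Bakr, Sat-AM→Bakr, Sat-PM→Pham.
Total: 22 + 23 + 26 + 24 + 23 + 24 + 28 + 26 + 18 + 18 + 22 = £254.

£254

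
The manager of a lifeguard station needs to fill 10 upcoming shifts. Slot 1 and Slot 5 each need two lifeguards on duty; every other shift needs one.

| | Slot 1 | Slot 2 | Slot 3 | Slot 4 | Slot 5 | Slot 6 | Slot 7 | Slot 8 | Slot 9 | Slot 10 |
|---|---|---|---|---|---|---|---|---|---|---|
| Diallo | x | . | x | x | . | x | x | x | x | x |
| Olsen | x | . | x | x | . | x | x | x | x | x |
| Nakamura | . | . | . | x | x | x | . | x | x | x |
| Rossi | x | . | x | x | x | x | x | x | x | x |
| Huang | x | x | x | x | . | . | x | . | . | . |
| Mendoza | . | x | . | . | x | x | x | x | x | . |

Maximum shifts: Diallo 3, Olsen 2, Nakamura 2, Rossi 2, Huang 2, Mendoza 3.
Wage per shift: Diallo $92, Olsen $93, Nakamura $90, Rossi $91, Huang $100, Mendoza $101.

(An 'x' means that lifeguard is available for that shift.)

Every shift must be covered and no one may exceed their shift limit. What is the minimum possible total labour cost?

$1125

Picking the cheapest available lifeguard for each shift independently would cost $1096, but that ignores the shift limits.
An optimal schedule: Slot 1→Rossi+Huang, Slot 2→Huang, Slot 3→Diallo, Slot 4→Diallo, Slot 5→Nakamura+Rossi, Slot 6→Olsen, Slot 7→Olsen, Slot 8→Nakamura, Slot 9→Mendoza, Slot 10→Diallo.
Total: 91 + 100 + 100 + 92 + 92 + 90 + 91 + 93 + 93 + 90 + 101 + 92 = $1125.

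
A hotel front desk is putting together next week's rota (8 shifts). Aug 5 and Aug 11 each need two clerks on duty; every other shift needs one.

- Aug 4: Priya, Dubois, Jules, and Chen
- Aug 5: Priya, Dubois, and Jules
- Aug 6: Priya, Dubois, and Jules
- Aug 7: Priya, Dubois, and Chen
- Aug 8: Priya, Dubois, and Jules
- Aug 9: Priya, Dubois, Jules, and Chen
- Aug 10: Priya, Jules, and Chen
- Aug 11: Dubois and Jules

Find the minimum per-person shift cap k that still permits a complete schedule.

3

With 4 clerks and 10 worker-slots to fill, someone must work at least ⌈10/4⌉ = 3 shifts, so k ≥ 3.
k = 3 works: Aug 4→Jules, Aug 5→Priya+Dubois, Aug 6→Priya, Aug 7→Priya, Aug 8→Dubois, Aug 9→Chen, Aug 10→Jules, Aug 11→Dubois+Jules.
Loads: Priya 3, Dubois 3, Jules 3, Chen 1 — all ≤ 3.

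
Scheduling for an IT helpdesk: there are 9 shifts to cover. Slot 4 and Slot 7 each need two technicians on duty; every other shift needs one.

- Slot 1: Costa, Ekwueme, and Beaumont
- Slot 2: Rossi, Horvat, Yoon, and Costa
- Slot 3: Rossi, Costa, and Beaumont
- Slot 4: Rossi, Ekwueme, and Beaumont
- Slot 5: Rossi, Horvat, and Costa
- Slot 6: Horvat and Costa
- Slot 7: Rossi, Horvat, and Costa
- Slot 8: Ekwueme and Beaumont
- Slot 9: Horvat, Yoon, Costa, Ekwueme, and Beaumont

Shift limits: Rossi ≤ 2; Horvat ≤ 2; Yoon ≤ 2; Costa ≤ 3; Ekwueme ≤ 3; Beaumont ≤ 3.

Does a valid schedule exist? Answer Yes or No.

Yes

One valid schedule: Slot 1→Costa, Slot 2→Yoon, Slot 3→Rossi, Slot 4→Rossi+Ekwueme, Slot 5→Costa, Slot 6→Horvat, Slot 7→Horvat+Costa, Slot 8→Ekwueme, Slot 9→Yoon.
Loads: Rossi 2/2, Horvat 2/2, Yoon 2/2, Costa 3/3, Ekwueme 2/3, Beaumont 0/3 — all within limits.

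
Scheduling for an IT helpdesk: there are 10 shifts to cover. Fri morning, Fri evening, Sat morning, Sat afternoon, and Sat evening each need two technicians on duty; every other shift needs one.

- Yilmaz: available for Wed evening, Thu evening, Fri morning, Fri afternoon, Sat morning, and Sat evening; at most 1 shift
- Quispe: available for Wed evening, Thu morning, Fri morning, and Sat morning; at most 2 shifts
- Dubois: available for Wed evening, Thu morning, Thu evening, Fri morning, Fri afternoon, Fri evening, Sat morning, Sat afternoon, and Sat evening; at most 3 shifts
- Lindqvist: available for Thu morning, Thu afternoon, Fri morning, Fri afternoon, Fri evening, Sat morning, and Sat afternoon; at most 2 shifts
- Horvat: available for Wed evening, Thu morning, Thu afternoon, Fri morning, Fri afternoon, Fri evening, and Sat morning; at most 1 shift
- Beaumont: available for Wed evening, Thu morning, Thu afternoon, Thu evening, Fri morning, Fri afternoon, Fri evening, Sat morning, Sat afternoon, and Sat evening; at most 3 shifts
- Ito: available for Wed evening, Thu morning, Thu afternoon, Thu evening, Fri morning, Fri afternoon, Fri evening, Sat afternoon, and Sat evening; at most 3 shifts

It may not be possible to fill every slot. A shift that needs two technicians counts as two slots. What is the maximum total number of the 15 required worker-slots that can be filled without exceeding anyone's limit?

Total capacity across all technicians is 1+2+3+2+1+3+3 = 15, and 15 slots are needed, so at most 15 can be filled.
An assignment achieving 15: Wed evening→Quispe, Thu morning→Ito, Thu afternoon→Lindqvist, Thu evening→Yilmaz, Fri morning→Beaumont+Ito, Fri afternoon→Ito, Fri evening→Dubois+Horvat, Sat morning→Quispe+Beaumont, Sat afternoon→Dubois+Lindqvist, Sat evening→Dubois+Beaumont.
Loads: Yilmaz 1/1, Quispe 2/2, Dubois 3/3, Lindqvist 2/2, Horvat 1/1, Beaumont 3/3, Ito 3/3.

15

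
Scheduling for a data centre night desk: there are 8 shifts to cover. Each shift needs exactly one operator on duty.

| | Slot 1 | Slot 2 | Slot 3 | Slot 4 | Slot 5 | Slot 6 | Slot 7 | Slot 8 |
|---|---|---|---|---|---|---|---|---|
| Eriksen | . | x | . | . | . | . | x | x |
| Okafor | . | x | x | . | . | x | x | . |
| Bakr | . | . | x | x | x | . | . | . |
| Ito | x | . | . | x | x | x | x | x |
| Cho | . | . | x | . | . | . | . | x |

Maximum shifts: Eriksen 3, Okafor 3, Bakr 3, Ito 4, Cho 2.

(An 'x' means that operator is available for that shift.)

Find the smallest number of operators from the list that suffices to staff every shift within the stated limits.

3

8 slots to fill and no one can take more than 4, so at least ⌈8/4⌉ = 2 operators are needed.
Any 2 operators together have capacity at most 4+3 = 7 < 8 slots, so 2 can never suffice.
Eriksen, Okafor, and Ito alone can cover everything: Slot 1→Ito, Slot 2→Eriksen, Slot 3→Okafor, Slot 4→Ito, Slot 5→Ito, Slot 6→Okafor, Slot 7→Eriksen, Slot 8→Eriksen.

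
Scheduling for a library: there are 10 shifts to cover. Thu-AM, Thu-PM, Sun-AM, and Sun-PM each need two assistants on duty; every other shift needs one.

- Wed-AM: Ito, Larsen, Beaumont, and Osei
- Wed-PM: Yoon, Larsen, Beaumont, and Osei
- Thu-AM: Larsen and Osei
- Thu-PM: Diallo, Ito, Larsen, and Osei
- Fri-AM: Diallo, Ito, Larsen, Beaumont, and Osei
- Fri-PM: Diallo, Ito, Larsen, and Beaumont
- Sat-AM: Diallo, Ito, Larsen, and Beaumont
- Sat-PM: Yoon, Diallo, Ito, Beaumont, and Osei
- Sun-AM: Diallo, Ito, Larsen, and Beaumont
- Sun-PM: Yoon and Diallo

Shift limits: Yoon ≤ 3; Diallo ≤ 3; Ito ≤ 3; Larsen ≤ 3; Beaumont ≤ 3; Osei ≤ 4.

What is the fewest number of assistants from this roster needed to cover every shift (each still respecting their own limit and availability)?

14 slots to fill and no one can take more than 4, so at least ⌈14/4⌉ = 4 assistants are needed.
Any 4 assistants together have capacity at most 4+3+3+3 = 13 < 14 slots, so 4 can never suffice.
Yoon, Diallo, Ito, Larsen, and Osei alone can cover everything: Wed-AM→Ito, Wed-PM→Yoon, Thu-AM→Larsen+Osei, Thu-PM→Larsen+Osei, Fri-AM→Ito, Fri-PM→Diallo, Sat-AM→Diallo, Sat-PM→Yoon, Sun-AM→Ito+Larsen, Sun-PM→Yoon+Diallo.

5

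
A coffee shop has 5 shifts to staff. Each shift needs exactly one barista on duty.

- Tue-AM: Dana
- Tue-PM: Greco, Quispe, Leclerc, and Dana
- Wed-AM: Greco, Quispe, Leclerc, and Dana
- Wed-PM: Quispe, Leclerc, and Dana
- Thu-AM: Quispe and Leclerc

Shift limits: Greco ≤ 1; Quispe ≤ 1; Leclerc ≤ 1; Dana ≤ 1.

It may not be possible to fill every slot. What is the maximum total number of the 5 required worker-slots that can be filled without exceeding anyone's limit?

Total capacity across all baristas is 1+1+1+1 = 4, and 5 slots are needed, so at most 4 can be filled.
An assignment achieving 4: Tue-AM→Dana, Tue-PM→Greco, Wed-PM→Leclerc, Thu-AM→Quispe.
Loads: Greco 1/1, Quispe 1/1, Leclerc 1/1, Dana 1/1.

4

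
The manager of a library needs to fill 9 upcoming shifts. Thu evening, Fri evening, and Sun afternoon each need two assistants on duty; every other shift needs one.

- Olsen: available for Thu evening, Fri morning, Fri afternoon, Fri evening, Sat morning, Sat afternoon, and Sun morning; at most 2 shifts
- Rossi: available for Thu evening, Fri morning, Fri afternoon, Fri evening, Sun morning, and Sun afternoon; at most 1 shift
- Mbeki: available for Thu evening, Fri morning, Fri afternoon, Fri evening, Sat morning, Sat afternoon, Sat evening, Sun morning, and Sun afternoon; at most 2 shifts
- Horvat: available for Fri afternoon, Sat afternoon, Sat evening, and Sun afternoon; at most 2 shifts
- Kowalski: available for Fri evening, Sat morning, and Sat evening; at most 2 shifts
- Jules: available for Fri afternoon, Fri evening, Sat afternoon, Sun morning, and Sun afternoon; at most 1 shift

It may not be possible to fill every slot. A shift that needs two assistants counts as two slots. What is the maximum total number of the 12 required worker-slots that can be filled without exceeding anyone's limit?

10

Total capacity across all assistants is 2+1+2+2+2+1 = 10, and 12 slots are needed, so at most 10 can be filled.
An assignment achieving 10: Thu evening→Olsen+Rossi, Fri morning→Olsen, Fri afternoon→Horvat, Fri evening→Kowalski, Sat morning→Mbeki, Sat afternoon→Mbeki, Sat evening→Kowalski, Sun morning→Jules, Sun afternoon→Horvat.
Loads: Olsen 2/2, Rossi 1/1, Mbeki 2/2, Horvat 2/2, Kowalski 2/2, Jules 1/1.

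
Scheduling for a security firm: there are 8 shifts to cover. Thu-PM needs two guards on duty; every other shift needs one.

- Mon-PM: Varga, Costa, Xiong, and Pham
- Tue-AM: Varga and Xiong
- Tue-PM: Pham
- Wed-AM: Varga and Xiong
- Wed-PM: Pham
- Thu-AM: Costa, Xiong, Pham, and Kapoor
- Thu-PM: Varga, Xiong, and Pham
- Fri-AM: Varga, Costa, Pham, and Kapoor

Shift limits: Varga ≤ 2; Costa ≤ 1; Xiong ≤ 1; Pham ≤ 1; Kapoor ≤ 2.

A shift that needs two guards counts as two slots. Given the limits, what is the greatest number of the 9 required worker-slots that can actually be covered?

Total capacity across all guards is 2+1+1+1+2 = 7, and 9 slots are needed, so at most 7 can be filled.
An assignment achieving 7: Mon-PM→Costa, Tue-AM→Varga, Tue-PM→Pham, Wed-AM→Varga, Thu-AM→Kapoor, Thu-PM→Xiong, Fri-AM→Kapoor.
Loads: Varga 2/2, Costa 1/1, Xiong 1/1, Pham 1/1, Kapoor 2/2.

7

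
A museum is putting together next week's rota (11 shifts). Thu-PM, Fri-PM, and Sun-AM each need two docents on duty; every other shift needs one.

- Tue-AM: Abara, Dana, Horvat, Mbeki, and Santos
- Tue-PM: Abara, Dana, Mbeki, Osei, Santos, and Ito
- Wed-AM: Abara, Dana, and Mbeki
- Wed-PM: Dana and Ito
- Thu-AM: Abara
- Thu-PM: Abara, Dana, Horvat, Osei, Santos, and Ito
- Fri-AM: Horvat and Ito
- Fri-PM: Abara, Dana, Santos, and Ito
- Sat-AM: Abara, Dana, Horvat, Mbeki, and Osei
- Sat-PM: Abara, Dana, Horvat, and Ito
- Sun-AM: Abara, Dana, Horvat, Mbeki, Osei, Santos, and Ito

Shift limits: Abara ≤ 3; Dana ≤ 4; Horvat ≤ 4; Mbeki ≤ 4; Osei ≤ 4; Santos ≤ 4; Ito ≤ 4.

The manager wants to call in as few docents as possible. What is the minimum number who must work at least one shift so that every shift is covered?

4

14 slots to fill and no one can take more than 4, so at least ⌈14/4⌉ = 4 docents are needed.
Abara, Dana, Horvat, and Mbeki alone can cover everything: Tue-AM→Mbeki, Tue-PM→Abara, Wed-AM→Dana, Wed-PM→Dana, Thu-AM→Abara, Thu-PM→Dana+Horvat, Fri-AM→Horvat, Fri-PM→Abara+Dana, Sat-AM→Mbeki, Sat-PM→Horvat, Sun-AM→Horvat+Mbeki.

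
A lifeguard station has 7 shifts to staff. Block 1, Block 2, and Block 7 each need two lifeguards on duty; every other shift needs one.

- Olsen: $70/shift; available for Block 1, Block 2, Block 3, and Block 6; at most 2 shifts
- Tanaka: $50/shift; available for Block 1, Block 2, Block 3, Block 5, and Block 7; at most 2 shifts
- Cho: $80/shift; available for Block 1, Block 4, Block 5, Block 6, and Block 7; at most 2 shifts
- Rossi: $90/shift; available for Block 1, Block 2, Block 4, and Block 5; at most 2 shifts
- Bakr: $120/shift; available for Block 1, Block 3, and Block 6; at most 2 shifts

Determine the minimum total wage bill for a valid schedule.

Block 7 can only be covered by Tanaka and Cho, so that assignment is forced.
Picking the cheapest available lifeguard for each shift independently would cost $620, but that ignores the shift limits.
An optimal schedule: Block 1→Rossi+Bakr, Block 2→Olsen+Tanaka, Block 3→Olsen, Block 4→Cho, Block 5→Rossi, Block 6→Bakr, Block 7→Tanaka+Cho.
Total: 90 + 120 + 70 + 50 + 70 + 80 + 90 + 120 + 50 + 80 = $820.

$820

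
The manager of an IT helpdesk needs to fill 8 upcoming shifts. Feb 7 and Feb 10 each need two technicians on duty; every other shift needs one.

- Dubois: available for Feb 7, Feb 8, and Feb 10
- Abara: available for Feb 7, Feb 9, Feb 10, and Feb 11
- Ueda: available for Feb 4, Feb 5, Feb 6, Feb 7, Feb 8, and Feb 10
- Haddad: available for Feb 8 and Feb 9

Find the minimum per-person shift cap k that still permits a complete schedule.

3

With 4 technicians and 10 worker-slots to fill, someone must work at least ⌈10/4⌉ = 3 shifts, so k ≥ 3.
k = 3 works: Feb 4→Ueda, Feb 5→Ueda, Feb 6→Ueda, Feb 7→Dubois+Abara, Feb 8→Dubois, Feb 9→Haddad, Feb 10→Dubois+Abara, Feb 11→Abara.
Loads: Dubois 3, Abara 3, Ueda 3, Haddad 1 — all ≤ 3.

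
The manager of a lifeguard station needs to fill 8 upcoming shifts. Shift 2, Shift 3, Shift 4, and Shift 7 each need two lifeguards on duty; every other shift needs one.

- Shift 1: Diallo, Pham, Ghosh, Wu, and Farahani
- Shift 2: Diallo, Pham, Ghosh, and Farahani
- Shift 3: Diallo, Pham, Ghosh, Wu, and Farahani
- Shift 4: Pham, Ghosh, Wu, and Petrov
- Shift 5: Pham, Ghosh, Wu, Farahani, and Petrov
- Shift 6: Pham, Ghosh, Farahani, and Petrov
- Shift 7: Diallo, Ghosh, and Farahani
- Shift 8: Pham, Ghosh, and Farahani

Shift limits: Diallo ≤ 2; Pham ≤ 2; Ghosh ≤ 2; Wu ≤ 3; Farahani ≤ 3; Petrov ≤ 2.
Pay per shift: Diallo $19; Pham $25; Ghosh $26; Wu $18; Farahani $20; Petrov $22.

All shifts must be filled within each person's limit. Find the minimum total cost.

Picking the cheapest available lifeguard for each shift independently would cost $231, but that ignores the shift limits.
An optimal schedule: Shift 1→Wu, Shift 2→Diallo+Pham, Shift 3→Wu+Pham, Shift 4→Wu+Petrov, Shift 5→Petrov, Shift 6→Farahani, Shift 7→Diallo+Farahani, Shift 8→Farahani.
Total: 18 + 19 + 25 + 18 + 25 + 18 + 22 + 22 + 20 + 19 + 20 + 20 = $246.

$246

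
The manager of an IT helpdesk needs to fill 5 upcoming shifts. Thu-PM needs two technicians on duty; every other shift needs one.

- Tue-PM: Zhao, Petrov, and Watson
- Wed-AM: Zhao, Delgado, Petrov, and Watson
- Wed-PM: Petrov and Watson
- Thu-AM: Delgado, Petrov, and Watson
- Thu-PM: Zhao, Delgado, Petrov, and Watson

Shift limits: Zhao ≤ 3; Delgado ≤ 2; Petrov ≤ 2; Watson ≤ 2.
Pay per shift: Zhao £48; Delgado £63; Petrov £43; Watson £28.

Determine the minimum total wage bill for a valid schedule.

£238

Picking the cheapest available technician for each shift independently would cost £183, but that ignores the shift limits.
An optimal schedule: Tue-PM→Watson, Wed-AM→Zhao, Wed-PM→Watson, Thu-AM→Petrov, Thu-PM→Petrov+Zhao.
Total: 28 + 48 + 28 + 43 + 43 + 48 = £238.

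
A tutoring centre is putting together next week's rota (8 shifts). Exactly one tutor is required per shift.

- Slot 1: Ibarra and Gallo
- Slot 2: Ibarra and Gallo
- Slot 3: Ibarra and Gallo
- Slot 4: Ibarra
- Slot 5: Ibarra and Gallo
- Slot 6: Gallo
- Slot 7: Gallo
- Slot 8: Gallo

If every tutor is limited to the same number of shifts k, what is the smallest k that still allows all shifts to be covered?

4

With 2 tutors and 8 worker-slots to fill, someone must work at least ⌈8/2⌉ = 4 shifts, so k ≥ 4.
k = 4 works: Slot 1→Ibarra, Slot 2→Ibarra, Slot 3→Ibarra, Slot 4→Ibarra, Slot 5→Gallo, Slot 6→Gallo, Slot 7→Gallo, Slot 8→Gallo.
Loads: Ibarra 4, Gallo 4 — all ≤ 4.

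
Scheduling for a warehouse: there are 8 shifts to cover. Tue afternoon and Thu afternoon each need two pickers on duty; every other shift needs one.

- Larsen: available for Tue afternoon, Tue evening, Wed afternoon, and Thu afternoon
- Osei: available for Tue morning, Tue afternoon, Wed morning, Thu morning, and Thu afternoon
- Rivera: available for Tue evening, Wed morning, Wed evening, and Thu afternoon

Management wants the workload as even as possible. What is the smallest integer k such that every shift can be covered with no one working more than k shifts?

With 3 pickers and 10 worker-slots to fill, someone must work at least ⌈10/3⌉ = 4 shifts, so k ≥ 4.
k = 4 works: Tue morning→Osei, Tue afternoon→Larsen+Osei, Tue evening→Larsen, Wed morning→Osei, Wed afternoon→Larsen, Wed evening→Rivera, Thu morning→Osei, Thu afternoon→Larsen+Rivera.
Loads: Larsen 4, Osei 4, Rivera 2 — all ≤ 4.

4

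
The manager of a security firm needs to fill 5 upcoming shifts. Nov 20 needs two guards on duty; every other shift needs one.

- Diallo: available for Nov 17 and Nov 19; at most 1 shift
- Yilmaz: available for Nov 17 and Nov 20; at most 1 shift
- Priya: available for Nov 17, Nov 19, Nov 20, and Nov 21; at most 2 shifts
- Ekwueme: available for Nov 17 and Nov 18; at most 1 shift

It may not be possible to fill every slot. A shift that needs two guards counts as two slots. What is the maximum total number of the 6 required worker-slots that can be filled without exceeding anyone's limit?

5

Total capacity across all guards is 1+1+2+1 = 5, and 6 slots are needed, so at most 5 can be filled.
An assignment achieving 5: Nov 18→Ekwueme, Nov 19→Diallo, Nov 20→Yilmaz+Priya, Nov 21→Priya.
Loads: Diallo 1/1, Yilmaz 1/1, Priya 2/2, Ekwueme 1/1.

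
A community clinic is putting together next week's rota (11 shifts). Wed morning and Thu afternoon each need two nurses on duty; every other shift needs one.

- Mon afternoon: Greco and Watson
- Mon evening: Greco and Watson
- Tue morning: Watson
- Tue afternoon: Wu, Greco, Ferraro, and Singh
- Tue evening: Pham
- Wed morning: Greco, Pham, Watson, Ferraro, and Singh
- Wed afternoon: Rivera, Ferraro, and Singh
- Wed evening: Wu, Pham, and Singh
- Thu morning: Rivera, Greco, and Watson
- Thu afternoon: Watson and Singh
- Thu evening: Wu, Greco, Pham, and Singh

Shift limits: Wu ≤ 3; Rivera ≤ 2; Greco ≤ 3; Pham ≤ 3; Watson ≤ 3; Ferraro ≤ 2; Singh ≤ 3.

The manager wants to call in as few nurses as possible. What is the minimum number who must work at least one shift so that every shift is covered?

13 slots to fill and no one can take more than 3, so at least ⌈13/3⌉ = 5 nurses are needed.
Wu, Greco, Pham, Watson, and Singh alone can cover everything: Mon afternoon→Greco, Mon evening→Greco, Tue morning→Watson, Tue afternoon→Wu, Tue evening→Pham, Wed morning→Pham+Watson, Wed afternoon→Singh, Wed evening→Wu, Thu morning→Greco, Thu afternoon→Watson+Singh, Thu evening→Wu.

5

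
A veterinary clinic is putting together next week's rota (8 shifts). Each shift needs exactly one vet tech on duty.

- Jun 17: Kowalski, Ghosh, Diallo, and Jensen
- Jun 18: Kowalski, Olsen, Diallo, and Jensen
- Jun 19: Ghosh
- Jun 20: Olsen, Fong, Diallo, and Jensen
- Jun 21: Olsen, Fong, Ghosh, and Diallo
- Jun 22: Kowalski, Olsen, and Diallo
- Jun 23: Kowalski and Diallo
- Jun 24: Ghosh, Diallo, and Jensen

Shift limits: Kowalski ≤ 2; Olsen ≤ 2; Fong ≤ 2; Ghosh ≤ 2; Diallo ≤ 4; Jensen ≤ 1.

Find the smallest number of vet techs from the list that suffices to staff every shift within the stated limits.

3

8 slots to fill and no one can take more than 4, so at least ⌈8/4⌉ = 2 vet techs are needed.
Any 2 vet techs together have capacity at most 4+2 = 6 < 8 slots, so 2 can never suffice.
Kowalski, Ghosh, and Diallo alone can cover everything: Jun 17→Diallo, Jun 18→Kowalski, Jun 19→Ghosh, Jun 20→Diallo, Jun 21→Ghosh, Jun 22→Kowalski, Jun 23→Diallo, Jun 24→Diallo.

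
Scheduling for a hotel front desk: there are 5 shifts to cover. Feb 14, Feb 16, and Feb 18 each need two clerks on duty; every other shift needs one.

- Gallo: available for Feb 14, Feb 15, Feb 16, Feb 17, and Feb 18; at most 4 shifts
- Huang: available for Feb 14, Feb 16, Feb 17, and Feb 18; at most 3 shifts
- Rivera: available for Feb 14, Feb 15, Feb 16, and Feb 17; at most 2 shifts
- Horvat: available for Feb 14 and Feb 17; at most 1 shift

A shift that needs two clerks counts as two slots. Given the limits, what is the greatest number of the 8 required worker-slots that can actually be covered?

8

Total capacity across all clerks is 4+3+2+1 = 10, and 8 slots are needed, so at most 8 can be filled.
An assignment achieving 8: Feb 14→Gallo+Huang, Feb 15→Gallo, Feb 16→Gallo+Huang, Feb 17→Rivera, Feb 18→Gallo+Huang.
Loads: Gallo 4/4, Huang 3/3, Rivera 1/2, Horvat 0/1.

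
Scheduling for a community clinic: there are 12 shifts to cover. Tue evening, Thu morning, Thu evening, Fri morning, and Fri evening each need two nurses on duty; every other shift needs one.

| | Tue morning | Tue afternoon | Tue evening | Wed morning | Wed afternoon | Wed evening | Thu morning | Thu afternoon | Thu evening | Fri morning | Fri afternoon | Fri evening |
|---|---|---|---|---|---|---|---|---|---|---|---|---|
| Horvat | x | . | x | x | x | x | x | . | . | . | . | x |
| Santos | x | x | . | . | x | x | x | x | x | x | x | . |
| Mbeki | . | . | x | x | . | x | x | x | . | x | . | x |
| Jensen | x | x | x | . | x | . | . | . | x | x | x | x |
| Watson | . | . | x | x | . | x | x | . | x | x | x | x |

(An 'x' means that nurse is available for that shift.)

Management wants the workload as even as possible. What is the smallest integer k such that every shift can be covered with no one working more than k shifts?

With 5 nurses and 17 worker-slots to fill, someone must work at least ⌈17/5⌉ = 4 shifts, so k ≥ 4.
k = 4 works: Tue morning→Horvat, Tue afternoon→Santos, Tue evening→Mbeki+Jensen, Wed morning→Horvat, Wed afternoon→Horvat, Wed evening→Horvat, Thu morning→Mbeki+Watson, Thu afternoon→Santos, Thu evening→Santos+Jensen, Fri morning→Mbeki+Jensen, Fri afternoon→Santos, Fri evening→Mbeki+Jensen.
Loads: Horvat 4, Santos 4, Mbeki 4, Jensen 4, Watson 1 — all ≤ 4.

4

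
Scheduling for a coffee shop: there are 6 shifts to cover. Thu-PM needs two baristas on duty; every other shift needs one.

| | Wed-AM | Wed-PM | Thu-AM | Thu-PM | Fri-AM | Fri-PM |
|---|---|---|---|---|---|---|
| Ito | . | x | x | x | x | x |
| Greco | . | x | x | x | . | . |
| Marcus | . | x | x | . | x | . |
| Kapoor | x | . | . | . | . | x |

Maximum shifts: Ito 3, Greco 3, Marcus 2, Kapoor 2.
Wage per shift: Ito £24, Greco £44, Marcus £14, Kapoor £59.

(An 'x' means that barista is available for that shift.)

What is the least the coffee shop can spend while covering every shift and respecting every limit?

£203

Wed-AM can only be covered by Kapoor, so that assignment is forced.
Thu-PM can only be covered by Ito and Greco, so that assignment is forced.
Picking the cheapest available barista for each shift independently would cost £193, but that ignores the shift limits.
An optimal schedule: Wed-AM→Kapoor, Wed-PM→Marcus, Thu-AM→Ito, Thu-PM→Ito+Greco, Fri-AM→Marcus, Fri-PM→Ito.
Total: 59 + 14 + 24 + 24 + 44 + 14 + 24 = £203.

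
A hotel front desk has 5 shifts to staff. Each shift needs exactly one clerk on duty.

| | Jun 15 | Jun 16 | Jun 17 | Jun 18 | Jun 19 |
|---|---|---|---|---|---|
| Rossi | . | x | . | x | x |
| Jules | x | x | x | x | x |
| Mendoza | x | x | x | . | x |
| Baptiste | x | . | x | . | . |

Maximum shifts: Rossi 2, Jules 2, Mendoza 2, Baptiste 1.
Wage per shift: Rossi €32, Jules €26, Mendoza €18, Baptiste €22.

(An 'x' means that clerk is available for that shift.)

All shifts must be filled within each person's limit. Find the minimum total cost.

€110

Picking the cheapest available clerk for each shift independently would cost €98, but that ignores the shift limits.
An optimal schedule: Jun 15→Mendoza, Jun 16→Mendoza, Jun 17→Baptiste, Jun 18→Jules, Jun 19→Jules.
Total: 18 + 18 + 22 + 26 + 26 = €110.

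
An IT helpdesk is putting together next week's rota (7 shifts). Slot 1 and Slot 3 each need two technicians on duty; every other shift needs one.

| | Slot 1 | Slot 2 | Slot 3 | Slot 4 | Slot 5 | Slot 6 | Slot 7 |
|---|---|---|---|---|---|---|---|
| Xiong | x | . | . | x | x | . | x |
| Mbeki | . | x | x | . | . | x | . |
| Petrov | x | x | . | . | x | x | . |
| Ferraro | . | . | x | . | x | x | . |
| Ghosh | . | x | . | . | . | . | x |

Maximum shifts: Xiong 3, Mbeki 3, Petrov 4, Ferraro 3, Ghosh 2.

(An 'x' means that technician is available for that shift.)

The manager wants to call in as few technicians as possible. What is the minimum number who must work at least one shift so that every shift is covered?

9 slots to fill and no one can take more than 4, so at least ⌈9/4⌉ = 3 technicians are needed.
Shifts {Slot 1, Slot 3} need 4 slots, but among the technicians available for them (Xiong, Mbeki, Petrov, and Ferraro) any 3 together supply at most 3. So 3 technicians are not enough.
Xiong, Mbeki, Petrov, and Ferraro alone can cover everything: Slot 1→Xiong+Petrov, Slot 2→Mbeki, Slot 3→Mbeki+Ferraro, Slot 4→Xiong, Slot 5→Petrov, Slot 6→Mbeki, Slot 7→Xiong.

4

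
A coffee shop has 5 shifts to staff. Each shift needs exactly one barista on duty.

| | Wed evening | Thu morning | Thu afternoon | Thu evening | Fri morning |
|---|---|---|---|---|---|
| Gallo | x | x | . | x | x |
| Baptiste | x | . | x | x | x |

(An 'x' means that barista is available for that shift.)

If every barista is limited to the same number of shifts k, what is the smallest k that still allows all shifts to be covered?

With 2 baristas and 5 worker-slots to fill, someone must work at least ⌈5/2⌉ = 3 shifts, so k ≥ 3.
k = 3 works: Wed evening→Gallo, Thu morning→Gallo, Thu afternoon→Baptiste, Thu evening→Gallo, Fri morning→Baptiste.
Loads: Gallo 3, Baptiste 2 — all ≤ 3.

3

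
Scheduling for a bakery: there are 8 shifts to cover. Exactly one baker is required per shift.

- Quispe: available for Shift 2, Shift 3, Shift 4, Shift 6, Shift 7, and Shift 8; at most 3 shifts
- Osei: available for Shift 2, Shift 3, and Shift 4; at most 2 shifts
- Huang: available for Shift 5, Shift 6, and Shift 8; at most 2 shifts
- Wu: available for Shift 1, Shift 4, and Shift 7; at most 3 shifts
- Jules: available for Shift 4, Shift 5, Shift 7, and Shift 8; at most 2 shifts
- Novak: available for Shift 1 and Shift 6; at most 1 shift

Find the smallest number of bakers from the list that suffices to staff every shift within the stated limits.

3

8 slots to fill and no one can take more than 3, so at least ⌈8/3⌉ = 3 bakers are needed.
Quispe, Huang, and Wu alone can cover everything: Shift 1→Wu, Shift 2→Quispe, Shift 3→Quispe, Shift 4→Wu, Shift 5→Huang, Shift 6→Quispe, Shift 7→Wu, Shift 8→Huang.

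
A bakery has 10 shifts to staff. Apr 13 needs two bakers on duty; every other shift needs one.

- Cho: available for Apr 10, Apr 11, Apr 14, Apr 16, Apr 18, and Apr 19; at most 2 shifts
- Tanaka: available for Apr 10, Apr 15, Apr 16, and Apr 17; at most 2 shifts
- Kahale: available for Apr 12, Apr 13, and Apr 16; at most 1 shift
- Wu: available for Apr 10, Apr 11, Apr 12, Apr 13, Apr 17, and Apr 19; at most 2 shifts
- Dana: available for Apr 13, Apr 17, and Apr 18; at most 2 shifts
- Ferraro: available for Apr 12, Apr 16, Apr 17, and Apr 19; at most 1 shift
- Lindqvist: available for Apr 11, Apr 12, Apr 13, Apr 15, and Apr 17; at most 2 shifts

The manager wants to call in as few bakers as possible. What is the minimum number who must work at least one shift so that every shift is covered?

6

11 slots to fill and no one can take more than 2, so at least ⌈11/2⌉ = 6 bakers are needed.
Cho, Tanaka, Kahale, Wu, Dana, and Lindqvist alone can cover everything: Apr 10→Tanaka, Apr 11→Wu, Apr 12→Lindqvist, Apr 13→Dana+Lindqvist, Apr 14→Cho, Apr 15→Tanaka, Apr 16→Kahale, Apr 17→Dana, Apr 18→Cho, Apr 19→Wu.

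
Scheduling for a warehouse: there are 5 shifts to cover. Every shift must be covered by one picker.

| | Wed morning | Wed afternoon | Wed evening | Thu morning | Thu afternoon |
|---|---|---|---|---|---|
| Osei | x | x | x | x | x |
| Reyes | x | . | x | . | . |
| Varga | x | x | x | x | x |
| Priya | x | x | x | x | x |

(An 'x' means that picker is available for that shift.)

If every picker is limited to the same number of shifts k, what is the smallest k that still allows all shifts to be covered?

2

With 4 pickers and 5 worker-slots to fill, someone must work at least ⌈5/4⌉ = 2 shifts, so k ≥ 2.
k = 2 works: Wed morning→Reyes, Wed afternoon→Osei, Wed evening→Reyes, Thu morning→Osei, Thu afternoon→Varga.
Loads: Osei 2, Reyes 2, Varga 1, Priya 0 — all ≤ 2.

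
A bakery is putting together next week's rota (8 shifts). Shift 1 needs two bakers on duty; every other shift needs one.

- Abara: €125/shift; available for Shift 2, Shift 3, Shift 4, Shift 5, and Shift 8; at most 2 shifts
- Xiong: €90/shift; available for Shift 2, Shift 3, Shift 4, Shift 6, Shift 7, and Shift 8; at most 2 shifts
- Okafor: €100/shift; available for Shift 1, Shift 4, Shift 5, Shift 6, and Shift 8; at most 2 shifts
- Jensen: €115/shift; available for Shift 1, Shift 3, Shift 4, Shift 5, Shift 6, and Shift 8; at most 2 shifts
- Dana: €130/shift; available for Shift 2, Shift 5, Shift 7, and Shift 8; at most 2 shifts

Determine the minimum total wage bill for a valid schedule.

€990

Shift 1 can only be covered by Okafor and Jensen, so that assignment is forced.
Picking the cheapest available baker for each shift independently would cost €855, but that ignores the shift limits.
An optimal schedule: Shift 1→Okafor+Jensen, Shift 2→Abara, Shift 3→Abara, Shift 4→Okafor, Shift 5→Jensen, Shift 6→Xiong, Shift 7→Xiong, Shift 8→Dana.
Total: 100 + 115 + 125 + 125 + 100 + 115 + 90 + 90 + 130 = €990.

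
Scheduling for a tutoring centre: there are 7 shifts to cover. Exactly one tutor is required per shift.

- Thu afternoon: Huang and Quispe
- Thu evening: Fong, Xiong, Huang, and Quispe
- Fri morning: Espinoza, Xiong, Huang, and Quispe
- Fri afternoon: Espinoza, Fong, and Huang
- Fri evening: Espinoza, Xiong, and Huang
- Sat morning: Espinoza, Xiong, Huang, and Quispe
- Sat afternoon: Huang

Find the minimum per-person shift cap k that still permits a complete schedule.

With 5 tutors and 7 worker-slots to fill, someone must work at least ⌈7/5⌉ = 2 shifts, so k ≥ 2.
k = 2 works: Thu afternoon→Huang, Thu evening→Fong, Fri morning→Xiong, Fri afternoon→Espinoza, Fri evening→Espinoza, Sat morning→Xiong, Sat afternoon→Huang.
Loads: Espinoza 2, Fong 1, Xiong 2, Huang 2, Quispe 0 — all ≤ 2.

2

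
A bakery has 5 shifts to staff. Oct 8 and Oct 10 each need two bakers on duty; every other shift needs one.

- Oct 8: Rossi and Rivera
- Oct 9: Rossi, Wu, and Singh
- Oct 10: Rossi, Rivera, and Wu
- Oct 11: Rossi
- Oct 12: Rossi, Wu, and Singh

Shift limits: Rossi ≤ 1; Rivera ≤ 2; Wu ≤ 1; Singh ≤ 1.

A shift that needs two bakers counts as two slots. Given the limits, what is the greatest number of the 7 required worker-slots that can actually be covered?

Total capacity across all bakers is 1+2+1+1 = 5, and 7 slots are needed, so at most 5 can be filled.
An assignment achieving 5: Oct 8→Rivera, Oct 9→Wu, Oct 10→Rivera, Oct 11→Rossi, Oct 12→Singh.
Loads: Rossi 1/1, Rivera 2/2, Wu 1/1, Singh 1/1.

5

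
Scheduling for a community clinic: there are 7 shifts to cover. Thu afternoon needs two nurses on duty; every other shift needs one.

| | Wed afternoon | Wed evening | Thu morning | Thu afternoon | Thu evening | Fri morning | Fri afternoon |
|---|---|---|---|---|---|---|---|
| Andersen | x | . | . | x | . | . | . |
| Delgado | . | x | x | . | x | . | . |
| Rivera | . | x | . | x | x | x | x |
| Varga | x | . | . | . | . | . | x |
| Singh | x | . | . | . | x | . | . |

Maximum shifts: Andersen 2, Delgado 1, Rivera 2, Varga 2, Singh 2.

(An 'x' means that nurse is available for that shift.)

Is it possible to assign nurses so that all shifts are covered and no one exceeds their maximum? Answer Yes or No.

No

Total capacity is 9 and 8 slots are needed, so capacity alone doesn't rule it out.
Shifts {Wed evening, Thu morning, Thu afternoon, Fri morning} need 5 worker-slots in total, but the nurses available for any of those shifts (Andersen, Delgado, and Rivera) can supply at most 4 among them. So no valid schedule exists.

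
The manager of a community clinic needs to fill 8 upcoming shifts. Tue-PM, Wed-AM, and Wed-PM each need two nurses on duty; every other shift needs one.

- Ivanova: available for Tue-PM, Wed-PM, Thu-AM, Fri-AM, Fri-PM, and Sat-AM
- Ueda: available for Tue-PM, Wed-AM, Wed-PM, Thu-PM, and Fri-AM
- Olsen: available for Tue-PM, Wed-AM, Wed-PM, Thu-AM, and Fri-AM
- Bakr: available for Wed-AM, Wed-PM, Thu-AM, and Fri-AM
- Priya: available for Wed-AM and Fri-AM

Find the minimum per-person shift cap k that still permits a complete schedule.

With 5 nurses and 11 worker-slots to fill, someone must work at least ⌈11/5⌉ = 3 shifts, so k ≥ 3.
k = 3 works: Tue-PM→Ivanova+Ueda, Wed-AM→Olsen+Bakr, Wed-PM→Olsen+Bakr, Thu-AM→Olsen, Thu-PM→Ueda, Fri-AM→Ueda, Fri-PM→Ivanova, Sat-AM→Ivanova.
Loads: Ivanova 3, Ueda 3, Olsen 3, Bakr 2, Priya 0 — all ≤ 3.

3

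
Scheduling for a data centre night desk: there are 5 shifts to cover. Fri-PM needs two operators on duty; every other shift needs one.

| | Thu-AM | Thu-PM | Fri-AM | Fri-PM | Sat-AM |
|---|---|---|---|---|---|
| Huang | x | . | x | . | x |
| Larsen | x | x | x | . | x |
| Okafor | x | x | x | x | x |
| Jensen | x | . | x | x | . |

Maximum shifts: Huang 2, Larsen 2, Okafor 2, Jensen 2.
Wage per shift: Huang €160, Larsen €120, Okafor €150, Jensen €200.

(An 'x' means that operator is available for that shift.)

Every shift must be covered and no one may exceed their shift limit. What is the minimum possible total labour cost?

Fri-PM can only be covered by Okafor and Jensen, so that assignment is forced.
Picking the cheapest available operator for each shift independently would cost €830, but that ignores the shift limits.
An optimal schedule: Thu-AM→Okafor, Thu-PM→Larsen, Fri-AM→Huang, Fri-PM→Okafor+Jensen, Sat-AM→Larsen.
Total: 150 + 120 + 160 + 150 + 200 + 120 = €900.

€900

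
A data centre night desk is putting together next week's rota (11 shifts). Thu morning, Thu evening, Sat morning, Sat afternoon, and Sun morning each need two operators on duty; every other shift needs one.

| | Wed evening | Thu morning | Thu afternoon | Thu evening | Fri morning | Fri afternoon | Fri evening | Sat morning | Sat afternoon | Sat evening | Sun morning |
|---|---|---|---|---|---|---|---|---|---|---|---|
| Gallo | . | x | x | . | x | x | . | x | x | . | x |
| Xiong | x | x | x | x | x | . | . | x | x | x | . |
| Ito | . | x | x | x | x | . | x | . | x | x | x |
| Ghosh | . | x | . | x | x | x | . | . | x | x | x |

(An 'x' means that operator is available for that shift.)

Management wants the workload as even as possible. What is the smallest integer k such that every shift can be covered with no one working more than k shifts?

4

With 4 operators and 16 worker-slots to fill, someone must work at least ⌈16/4⌉ = 4 shifts, so k ≥ 4.
k = 4 works: Wed evening→Xiong, Thu morning→Ito+Ghosh, Thu afternoon→Gallo, Thu evening→Xiong+Ito, Fri morning→Ghosh, Fri afternoon→Gallo, Fri evening→Ito, Sat morning→Gallo+Xiong, Sat afternoon→Ito+Ghosh, Sat evening→Xiong, Sun morning→Gallo+Ghosh.
Loads: Gallo 4, Xiong 4, Ito 4, Ghosh 4 — all ≤ 4.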